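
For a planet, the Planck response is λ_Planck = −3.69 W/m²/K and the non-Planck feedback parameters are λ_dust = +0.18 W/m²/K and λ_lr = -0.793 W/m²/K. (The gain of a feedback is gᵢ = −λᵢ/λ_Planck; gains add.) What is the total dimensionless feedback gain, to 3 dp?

-0.166

Convert to gains: g_dust = 0.18/3.69 = 0.04878; g_lr = -0.793/3.69 = -0.2149.
Total gain g = -0.16612.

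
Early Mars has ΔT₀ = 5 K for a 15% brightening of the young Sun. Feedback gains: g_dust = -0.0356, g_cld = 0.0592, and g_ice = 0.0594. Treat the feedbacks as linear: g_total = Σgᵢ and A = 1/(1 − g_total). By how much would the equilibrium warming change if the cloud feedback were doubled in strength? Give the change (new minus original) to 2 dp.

0.38 K

Original: g = 0.083, ΔT = 5/(1−0.083) = 5.4526 K.
With doubled cloud: g' = 0.1422, ΔT' = 5/(1−0.1422) = 5.8289 K.
Change = 5.8289 − 5.4526 = 0.38 K.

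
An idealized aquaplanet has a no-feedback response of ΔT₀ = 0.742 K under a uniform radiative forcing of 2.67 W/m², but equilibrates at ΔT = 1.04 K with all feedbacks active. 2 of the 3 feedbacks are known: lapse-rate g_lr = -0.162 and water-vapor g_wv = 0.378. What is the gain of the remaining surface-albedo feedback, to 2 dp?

0.07

Amplification A = ΔT/ΔT₀ = 1.04/0.742 = 1.402.
Total gain g = 1 − 1/A = 1 − 1/1.402 = 0.2867.
Known gains sum to -0.162 + 0.378 = 0.216.
g_alb = 0.2867 − 0.216 = 0.07.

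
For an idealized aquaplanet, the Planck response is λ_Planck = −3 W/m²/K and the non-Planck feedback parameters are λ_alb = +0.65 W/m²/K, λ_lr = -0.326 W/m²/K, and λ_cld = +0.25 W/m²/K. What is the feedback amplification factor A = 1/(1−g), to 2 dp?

1.24

Convert to gains: g_alb = 0.65/3 = 0.2167; g_lr = -0.326/3 = -0.1087; g_cld = 0.25/3 = 0.08333.
Total gain g = 0.19133.
A = 1/(1 − 0.19133) = 1.24.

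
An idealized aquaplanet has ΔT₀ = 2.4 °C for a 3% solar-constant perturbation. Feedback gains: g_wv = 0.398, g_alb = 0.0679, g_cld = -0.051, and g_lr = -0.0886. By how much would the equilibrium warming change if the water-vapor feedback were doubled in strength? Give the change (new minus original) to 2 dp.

Original: g = 0.3263, ΔT = 2.4/(1−0.3263) = 3.5624 °C.
With doubled water-vapor: g' = 0.7243, ΔT' = 2.4/(1−0.7243) = 8.7051 °C.
Change = 8.7051 − 3.5624 = 5.14 °C.

5.14 °C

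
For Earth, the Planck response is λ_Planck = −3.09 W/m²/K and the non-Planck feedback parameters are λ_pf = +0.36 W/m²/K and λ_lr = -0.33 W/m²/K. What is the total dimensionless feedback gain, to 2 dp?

Convert to gains: g_pf = 0.36/3.09 = 0.1165; g_lr = -0.33/3.09 = -0.1068.
Total gain g = 0.0097.

0.01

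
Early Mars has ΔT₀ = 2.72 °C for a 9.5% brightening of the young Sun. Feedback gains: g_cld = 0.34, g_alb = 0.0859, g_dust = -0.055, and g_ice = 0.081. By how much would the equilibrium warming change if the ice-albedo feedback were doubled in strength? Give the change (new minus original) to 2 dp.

0.86 °C

Original: g = 0.4519, ΔT = 2.72/(1−0.4519) = 4.9626 °C.
With doubled ice-albedo: g' = 0.5329, ΔT' = 2.72/(1−0.5329) = 5.8232 °C.
Change = 5.8232 − 4.9626 = 0.86 °C.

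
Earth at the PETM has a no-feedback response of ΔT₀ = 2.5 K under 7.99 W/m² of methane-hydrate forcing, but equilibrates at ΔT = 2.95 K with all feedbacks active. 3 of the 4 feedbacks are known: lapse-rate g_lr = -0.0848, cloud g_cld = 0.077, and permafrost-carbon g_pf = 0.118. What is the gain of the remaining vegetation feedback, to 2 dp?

Amplification A = ΔT/ΔT₀ = 2.95/2.5 = 1.18.
Total gain g = 1 − 1/A = 1 − 1/1.18 = 0.1525.
Known gains sum to -0.0848 + 0.077 + 0.118 = 0.1102.
g_veg = 0.1525 − 0.1102 = 0.04.

0.04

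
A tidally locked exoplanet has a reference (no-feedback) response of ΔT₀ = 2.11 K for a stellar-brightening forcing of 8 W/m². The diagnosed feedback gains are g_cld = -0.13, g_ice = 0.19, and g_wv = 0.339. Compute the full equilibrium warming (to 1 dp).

3.5 K

Total gain g = -0.13 + 0.19 + 0.339 = 0.399.
Amplification A = 1/(1 − 0.399) = 1.664.
ΔT = 2.11 × 1.664 = 3.5 K.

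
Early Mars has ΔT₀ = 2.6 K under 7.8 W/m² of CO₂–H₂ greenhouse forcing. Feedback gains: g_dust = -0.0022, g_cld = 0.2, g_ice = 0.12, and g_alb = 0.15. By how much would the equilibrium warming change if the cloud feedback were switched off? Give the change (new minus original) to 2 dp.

-1.33 K

Original: g = 0.4678, ΔT = 2.6/(1−0.4678) = 4.8854 K.
Without cloud: g' = 0.2678, ΔT' = 2.6/(1−0.2678) = 3.5509 K.
Change = 3.5509 − 4.8854 = -1.33 K.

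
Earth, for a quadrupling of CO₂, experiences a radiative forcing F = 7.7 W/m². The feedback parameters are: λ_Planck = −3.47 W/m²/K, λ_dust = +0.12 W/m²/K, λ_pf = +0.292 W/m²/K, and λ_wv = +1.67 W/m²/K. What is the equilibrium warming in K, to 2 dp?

Net feedback parameter λ = (−3.47) + (+0.12) + (+0.292) + (+1.67) = -1.388 W/m²/K.
ΔT = −F/λ = −7.7/(-1.388) = 5.55 K.

5.55 K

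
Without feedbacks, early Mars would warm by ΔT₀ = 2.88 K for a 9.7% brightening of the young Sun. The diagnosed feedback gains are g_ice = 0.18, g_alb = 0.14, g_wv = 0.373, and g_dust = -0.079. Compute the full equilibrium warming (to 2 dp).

Total gain g = 0.18 + 0.14 + 0.373 − 0.079 = 0.614.
Amplification A = 1/(1 − 0.614) = 2.591.
ΔT = 2.88 × 2.591 = 7.46 K.

7.46 K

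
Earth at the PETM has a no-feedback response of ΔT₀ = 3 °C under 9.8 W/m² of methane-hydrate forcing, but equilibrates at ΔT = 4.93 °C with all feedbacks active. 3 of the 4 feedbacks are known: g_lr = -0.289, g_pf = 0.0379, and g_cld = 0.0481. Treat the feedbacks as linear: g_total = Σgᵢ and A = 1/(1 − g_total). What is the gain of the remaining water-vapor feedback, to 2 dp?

Amplification A = ΔT/ΔT₀ = 4.93/3 = 1.643.
Total gain g = 1 − 1/A = 1 − 1/1.643 = 0.3914.
Known gains sum to -0.289 + 0.0379 + 0.0481 = -0.203.
g_wv = 0.3914 + 0.203 = 0.59.

0.59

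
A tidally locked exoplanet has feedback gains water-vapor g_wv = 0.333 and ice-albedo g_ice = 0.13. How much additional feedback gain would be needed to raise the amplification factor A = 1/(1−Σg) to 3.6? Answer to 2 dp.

Current total gain = 0.463.
Target gain for A = 3.6: g* = 1 − 1/3.6 = 0.7222.
Additional gain needed = 0.7222 − 0.463 = 0.26.

0.26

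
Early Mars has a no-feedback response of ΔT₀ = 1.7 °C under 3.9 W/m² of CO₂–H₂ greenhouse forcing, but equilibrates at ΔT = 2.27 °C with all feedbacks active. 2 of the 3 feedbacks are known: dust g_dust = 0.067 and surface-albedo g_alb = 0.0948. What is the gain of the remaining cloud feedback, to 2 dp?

0.09

Amplification A = ΔT/ΔT₀ = 2.27/1.7 = 1.335.
Total gain g = 1 − 1/A = 1 − 1/1.335 = 0.2509.
Known gains sum to 0.067 + 0.0948 = 0.1618.
g_cld = 0.2509 − 0.1618 = 0.09.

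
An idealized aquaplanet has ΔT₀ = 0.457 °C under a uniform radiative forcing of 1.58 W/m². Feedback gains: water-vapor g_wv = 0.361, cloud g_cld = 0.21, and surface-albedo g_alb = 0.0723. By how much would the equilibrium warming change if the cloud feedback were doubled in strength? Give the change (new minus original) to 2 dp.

Original: g = 0.6433, ΔT = 0.457/(1−0.6433) = 1.2812 °C.
With doubled cloud: g' = 0.8533, ΔT' = 0.457/(1−0.8533) = 3.1152 °C.
Change = 3.1152 − 1.2812 = 1.83 °C.

1.83 °C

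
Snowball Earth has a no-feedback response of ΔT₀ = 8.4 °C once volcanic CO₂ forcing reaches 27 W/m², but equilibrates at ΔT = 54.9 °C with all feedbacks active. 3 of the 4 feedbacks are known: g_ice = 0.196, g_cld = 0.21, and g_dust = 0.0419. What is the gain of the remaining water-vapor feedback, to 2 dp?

Amplification A = ΔT/ΔT₀ = 54.9/8.4 = 6.536.
Total gain g = 1 − 1/A = 1 − 1/6.536 = 0.847.
Known gains sum to 0.196 + 0.21 + 0.0419 = 0.4479.
g_wv = 0.847 − 0.4479 = 0.40.

0.40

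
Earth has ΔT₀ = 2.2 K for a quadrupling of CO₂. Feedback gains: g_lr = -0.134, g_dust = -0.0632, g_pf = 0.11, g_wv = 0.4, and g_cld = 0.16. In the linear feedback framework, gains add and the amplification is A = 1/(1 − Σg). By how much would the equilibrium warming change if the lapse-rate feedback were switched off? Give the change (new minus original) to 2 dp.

Original: g = 0.4728, ΔT = 2.2/(1−0.4728) = 4.1730 K.
Without lapse-rate: g' = 0.6068, ΔT' = 2.2/(1−0.6068) = 5.5951 K.
Change = 5.5951 − 4.1730 = 1.42 K.

1.42 K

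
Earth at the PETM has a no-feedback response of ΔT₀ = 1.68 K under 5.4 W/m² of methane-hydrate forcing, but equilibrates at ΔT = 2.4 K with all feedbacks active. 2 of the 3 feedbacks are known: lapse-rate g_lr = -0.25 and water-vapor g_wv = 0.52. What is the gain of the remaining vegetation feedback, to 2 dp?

Amplification A = ΔT/ΔT₀ = 2.4/1.68 = 1.429.
Total gain g = 1 − 1/A = 1 − 1/1.429 = 0.3002.
Known gains sum to -0.25 + 0.52 = 0.27.
g_veg = 0.3002 − 0.27 = 0.03.

0.03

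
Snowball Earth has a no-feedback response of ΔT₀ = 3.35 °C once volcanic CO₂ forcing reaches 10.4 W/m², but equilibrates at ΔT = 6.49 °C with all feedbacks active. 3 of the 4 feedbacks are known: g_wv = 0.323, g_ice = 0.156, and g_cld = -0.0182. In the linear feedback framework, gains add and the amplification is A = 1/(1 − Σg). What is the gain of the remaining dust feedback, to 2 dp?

Amplification A = ΔT/ΔT₀ = 6.49/3.35 = 1.937.
Total gain g = 1 − 1/A = 1 − 1/1.937 = 0.4837.
Known gains sum to 0.323 + 0.156 − 0.0182 = 0.4608.
g_dust = 0.4837 − 0.4608 = 0.02.

0.02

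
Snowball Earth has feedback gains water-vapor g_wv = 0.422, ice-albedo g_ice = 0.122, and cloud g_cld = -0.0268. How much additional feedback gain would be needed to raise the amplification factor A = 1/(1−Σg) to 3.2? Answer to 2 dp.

Current total gain = 0.5172.
Target gain for A = 3.2: g* = 1 − 1/3.2 = 0.6875.
Additional gain needed = 0.6875 − 0.5172 = 0.17.

0.17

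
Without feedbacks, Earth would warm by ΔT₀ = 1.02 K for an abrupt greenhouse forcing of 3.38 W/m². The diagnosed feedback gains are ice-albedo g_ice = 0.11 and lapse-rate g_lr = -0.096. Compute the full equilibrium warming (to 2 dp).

1.03 K

Total gain g = 0.11 − 0.096 = 0.014.
Amplification A = 1/(1 − 0.014) = 1.014.
ΔT = 1.02 × 1.014 = 1.03 K.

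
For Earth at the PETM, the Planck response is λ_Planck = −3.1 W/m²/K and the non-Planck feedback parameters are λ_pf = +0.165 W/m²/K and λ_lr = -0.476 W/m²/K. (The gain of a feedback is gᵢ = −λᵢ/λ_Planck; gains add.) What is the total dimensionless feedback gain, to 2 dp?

-0.10

Convert to gains: g_pf = 0.165/3.1 = 0.05323; g_lr = -0.476/3.1 = -0.1535.
Total gain g = -0.10027.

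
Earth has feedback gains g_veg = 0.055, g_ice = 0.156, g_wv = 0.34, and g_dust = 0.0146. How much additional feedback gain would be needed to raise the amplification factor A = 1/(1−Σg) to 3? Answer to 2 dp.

0.10

Current total gain = 0.5656.
Target gain for A = 3: g* = 1 − 1/3 = 0.6667.
Additional gain needed = 0.6667 − 0.5656 = 0.10.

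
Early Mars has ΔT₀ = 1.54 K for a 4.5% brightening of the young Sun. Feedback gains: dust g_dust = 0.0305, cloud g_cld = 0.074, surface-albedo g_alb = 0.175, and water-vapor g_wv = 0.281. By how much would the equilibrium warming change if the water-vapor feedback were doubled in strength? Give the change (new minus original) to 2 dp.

6.21 K

Original: g = 0.5605, ΔT = 1.54/(1−0.5605) = 3.5040 K.
With doubled water-vapor: g' = 0.8415, ΔT' = 1.54/(1−0.8415) = 9.7161 K.
Change = 9.7161 − 3.5040 = 6.21 K.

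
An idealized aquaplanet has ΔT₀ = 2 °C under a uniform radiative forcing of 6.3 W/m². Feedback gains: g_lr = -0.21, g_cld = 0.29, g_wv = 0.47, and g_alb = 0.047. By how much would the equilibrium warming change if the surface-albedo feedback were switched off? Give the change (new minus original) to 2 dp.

Original: g = 0.597, ΔT = 2/(1−0.597) = 4.9628 °C.
Without surface-albedo: g' = 0.55, ΔT' = 2/(1−0.55) = 4.4444 °C.
Change = 4.4444 − 4.9628 = -0.52 °C.

-0.52 °C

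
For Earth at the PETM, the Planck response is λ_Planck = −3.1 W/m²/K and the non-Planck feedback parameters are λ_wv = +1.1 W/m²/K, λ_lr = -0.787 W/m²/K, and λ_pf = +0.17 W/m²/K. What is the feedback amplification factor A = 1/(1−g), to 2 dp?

Convert to gains: g_wv = 1.1/3.1 = 0.3548; g_lr = -0.787/3.1 = -0.2539; g_pf = 0.17/3.1 = 0.05484.
Total gain g = 0.15574.
A = 1/(1 − 0.15574) = 1.18.

1.18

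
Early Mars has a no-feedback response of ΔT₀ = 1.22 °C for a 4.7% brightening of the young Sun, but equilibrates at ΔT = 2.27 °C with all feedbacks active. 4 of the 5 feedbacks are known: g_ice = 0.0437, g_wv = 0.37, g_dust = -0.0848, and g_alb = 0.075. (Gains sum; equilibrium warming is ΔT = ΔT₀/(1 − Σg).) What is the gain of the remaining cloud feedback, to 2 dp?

Amplification A = ΔT/ΔT₀ = 2.27/1.22 = 1.861.
Total gain g = 1 − 1/A = 1 − 1/1.861 = 0.4627.
Known gains sum to 0.0437 + 0.37 − 0.0848 + 0.075 = 0.4039.
g_cld = 0.4627 − 0.4039 = 0.06.

0.06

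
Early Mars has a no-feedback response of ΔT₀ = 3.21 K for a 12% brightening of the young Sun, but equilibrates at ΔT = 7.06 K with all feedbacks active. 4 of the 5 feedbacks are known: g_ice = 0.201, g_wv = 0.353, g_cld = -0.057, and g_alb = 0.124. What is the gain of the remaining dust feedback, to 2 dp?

Amplification A = ΔT/ΔT₀ = 7.06/3.21 = 2.199.
Total gain g = 1 − 1/A = 1 − 1/2.199 = 0.5452.
Known gains sum to 0.201 + 0.353 − 0.057 + 0.124 = 0.621.
g_dust = 0.5452 − 0.621 = -0.08.

-0.08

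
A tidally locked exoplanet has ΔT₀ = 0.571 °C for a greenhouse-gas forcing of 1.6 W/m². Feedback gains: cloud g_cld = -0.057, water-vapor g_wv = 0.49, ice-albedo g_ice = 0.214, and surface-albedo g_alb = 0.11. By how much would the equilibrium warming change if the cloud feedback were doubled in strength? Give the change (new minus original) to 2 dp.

Original: g = 0.757, ΔT = 0.571/(1−0.757) = 2.3498 °C.
With doubled cloud: g' = 0.7, ΔT' = 0.571/(1−0.7) = 1.9033 °C.
Change = 1.9033 − 2.3498 = -0.45 °C.

-0.45 °C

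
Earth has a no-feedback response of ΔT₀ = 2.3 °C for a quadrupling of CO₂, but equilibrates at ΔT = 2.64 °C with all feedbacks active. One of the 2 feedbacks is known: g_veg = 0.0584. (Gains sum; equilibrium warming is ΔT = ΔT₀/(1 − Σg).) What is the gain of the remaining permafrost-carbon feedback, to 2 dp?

0.07

Amplification A = ΔT/ΔT₀ = 2.64/2.3 = 1.148.
Total gain g = 1 − 1/A = 1 − 1/1.148 = 0.1289.
The known gain is 0.0584.
g_pf = 0.1289 − 0.0584 = 0.07.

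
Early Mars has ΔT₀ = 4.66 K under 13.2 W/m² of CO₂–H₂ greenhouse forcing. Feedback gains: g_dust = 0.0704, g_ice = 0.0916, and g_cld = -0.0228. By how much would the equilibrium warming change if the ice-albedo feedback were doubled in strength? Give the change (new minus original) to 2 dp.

Original: g = 0.1392, ΔT = 4.66/(1−0.1392) = 5.4136 K.
With doubled ice-albedo: g' = 0.2308, ΔT' = 4.66/(1−0.2308) = 6.0582 K.
Change = 6.0582 − 5.4136 = 0.64 K.

0.64 K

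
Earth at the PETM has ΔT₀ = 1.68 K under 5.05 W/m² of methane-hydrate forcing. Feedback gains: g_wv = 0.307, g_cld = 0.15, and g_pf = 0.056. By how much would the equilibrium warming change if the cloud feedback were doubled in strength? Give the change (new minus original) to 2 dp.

1.54 K

Original: g = 0.513, ΔT = 1.68/(1−0.513) = 3.4497 K.
With doubled cloud: g' = 0.663, ΔT' = 1.68/(1−0.663) = 4.9852 K.
Change = 4.9852 − 3.4497 = 1.54 K.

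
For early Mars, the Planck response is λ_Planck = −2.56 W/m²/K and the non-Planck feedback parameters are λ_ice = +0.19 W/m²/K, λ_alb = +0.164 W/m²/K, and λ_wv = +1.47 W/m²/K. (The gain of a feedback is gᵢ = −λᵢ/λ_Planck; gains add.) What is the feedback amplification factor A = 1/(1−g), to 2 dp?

3.48

Convert to gains: g_ice = 0.19/2.56 = 0.07422; g_alb = 0.164/2.56 = 0.06406; g_wv = 1.47/2.56 = 0.5742.
Total gain g = 0.71248.
A = 1/(1 − 0.71248) = 3.48.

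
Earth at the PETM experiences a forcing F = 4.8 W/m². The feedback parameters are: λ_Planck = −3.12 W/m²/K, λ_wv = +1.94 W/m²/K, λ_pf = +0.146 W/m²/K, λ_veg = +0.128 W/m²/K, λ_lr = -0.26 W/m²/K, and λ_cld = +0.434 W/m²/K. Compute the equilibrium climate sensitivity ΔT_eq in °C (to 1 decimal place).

Net feedback parameter λ = (−3.12) + (+1.94) + (+0.146) + (+0.128) + (-0.26) + (+0.434) = -0.732 W/m²/K.
ΔT = −F/λ = −4.8/(-0.732) = 6.6 °C.

6.6 °C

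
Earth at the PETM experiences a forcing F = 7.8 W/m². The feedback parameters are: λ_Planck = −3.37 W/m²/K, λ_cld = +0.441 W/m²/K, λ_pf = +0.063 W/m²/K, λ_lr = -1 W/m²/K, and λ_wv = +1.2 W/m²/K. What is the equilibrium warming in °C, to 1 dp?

Net feedback parameter λ = (−3.37) + (+0.441) + (+0.063) + (-1) + (+1.2) = -2.666 W/m²/K.
ΔT = −F/λ = −7.8/(-2.666) = 2.9 °C.

2.9 °C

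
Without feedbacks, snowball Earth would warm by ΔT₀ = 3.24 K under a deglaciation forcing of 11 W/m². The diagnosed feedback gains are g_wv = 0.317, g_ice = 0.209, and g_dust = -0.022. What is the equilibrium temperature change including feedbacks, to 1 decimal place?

Total gain g = 0.317 + 0.209 − 0.022 = 0.504.
Amplification A = 1/(1 − 0.504) = 2.016.
ΔT = 3.24 × 2.016 = 6.5 K.

6.5 K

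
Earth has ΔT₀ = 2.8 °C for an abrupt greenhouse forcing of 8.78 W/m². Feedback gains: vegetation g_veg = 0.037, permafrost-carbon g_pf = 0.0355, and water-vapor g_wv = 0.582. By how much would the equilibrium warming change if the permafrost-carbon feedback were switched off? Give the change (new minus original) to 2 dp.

Original: g = 0.6545, ΔT = 2.8/(1−0.6545) = 8.1042 °C.
Without permafrost-carbon: g' = 0.619, ΔT' = 2.8/(1−0.619) = 7.3491 °C.
Change = 7.3491 − 8.1042 = -0.76 °C.

-0.76 °C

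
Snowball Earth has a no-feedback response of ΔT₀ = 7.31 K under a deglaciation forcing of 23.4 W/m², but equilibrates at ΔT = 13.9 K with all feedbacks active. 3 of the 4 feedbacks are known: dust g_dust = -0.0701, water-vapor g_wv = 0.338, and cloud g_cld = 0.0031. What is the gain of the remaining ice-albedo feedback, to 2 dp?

0.20

Amplification A = ΔT/ΔT₀ = 13.9/7.31 = 1.902.
Total gain g = 1 − 1/A = 1 − 1/1.902 = 0.4742.
Known gains sum to -0.0701 + 0.338 + 0.0031 = 0.271.
g_ice = 0.4742 − 0.271 = 0.20.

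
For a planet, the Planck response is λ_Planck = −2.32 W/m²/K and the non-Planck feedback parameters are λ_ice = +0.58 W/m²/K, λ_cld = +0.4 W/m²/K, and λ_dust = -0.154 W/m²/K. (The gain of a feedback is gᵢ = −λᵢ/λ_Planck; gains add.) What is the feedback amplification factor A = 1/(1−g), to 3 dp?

1.553

Convert to gains: g_ice = 0.58/2.32 = 0.25; g_cld = 0.4/2.32 = 0.1724; g_dust = -0.154/2.32 = -0.06638.
Total gain g = 0.35602.
A = 1/(1 − 0.35602) = 1.553.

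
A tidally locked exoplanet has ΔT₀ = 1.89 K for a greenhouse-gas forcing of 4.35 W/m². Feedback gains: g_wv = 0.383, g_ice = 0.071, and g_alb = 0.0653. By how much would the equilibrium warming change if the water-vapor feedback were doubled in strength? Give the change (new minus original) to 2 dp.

15.41 K

Original: g = 0.5193, ΔT = 1.89/(1−0.5193) = 3.9318 K.
With doubled water-vapor: g' = 0.9023, ΔT' = 1.89/(1−0.9023) = 19.3449 K.
Change = 19.3449 − 3.9318 = 15.41 K.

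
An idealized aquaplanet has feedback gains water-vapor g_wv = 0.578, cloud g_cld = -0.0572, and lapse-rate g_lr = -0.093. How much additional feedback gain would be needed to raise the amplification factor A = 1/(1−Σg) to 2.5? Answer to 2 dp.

Current total gain = 0.4278.
Target gain for A = 2.5: g* = 1 − 1/2.5 = 0.6.
Additional gain needed = 0.6 − 0.4278 = 0.17.

0.17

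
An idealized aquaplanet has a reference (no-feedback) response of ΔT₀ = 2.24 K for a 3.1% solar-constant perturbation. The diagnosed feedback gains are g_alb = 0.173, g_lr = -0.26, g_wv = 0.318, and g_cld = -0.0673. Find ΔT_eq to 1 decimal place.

Total gain g = 0.173 − 0.26 + 0.318 − 0.0673 = 0.1637.
Amplification A = 1/(1 − 0.1637) = 1.196.
ΔT = 2.24 × 1.196 = 2.7 K.

2.7 K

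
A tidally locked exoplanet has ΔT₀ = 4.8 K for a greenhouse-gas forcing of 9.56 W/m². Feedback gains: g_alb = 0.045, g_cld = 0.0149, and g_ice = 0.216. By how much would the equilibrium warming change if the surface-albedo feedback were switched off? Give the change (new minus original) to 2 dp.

-0.39 K

Original: g = 0.2759, ΔT = 4.8/(1−0.2759) = 6.6289 K.
Without surface-albedo: g' = 0.2309, ΔT' = 4.8/(1−0.2309) = 6.2411 K.
Change = 6.2411 − 6.6289 = -0.39 K.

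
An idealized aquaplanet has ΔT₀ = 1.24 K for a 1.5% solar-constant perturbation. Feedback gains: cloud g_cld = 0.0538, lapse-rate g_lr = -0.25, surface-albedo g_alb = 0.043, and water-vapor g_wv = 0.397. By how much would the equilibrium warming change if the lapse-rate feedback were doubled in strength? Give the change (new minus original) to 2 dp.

Original: g = 0.2438, ΔT = 1.24/(1−0.2438) = 1.6398 K.
With doubled lapse-rate: g' = -0.0062, ΔT' = 1.24/(1+0.0062) = 1.2324 K.
Change = 1.2324 − 1.6398 = -0.41 K.

-0.41 K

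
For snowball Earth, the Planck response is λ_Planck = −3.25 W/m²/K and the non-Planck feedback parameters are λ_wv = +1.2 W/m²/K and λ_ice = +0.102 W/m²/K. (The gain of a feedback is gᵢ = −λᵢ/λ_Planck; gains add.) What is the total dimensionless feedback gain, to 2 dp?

Convert to gains: g_wv = 1.2/3.25 = 0.3692; g_ice = 0.102/3.25 = 0.03138.
Total gain g = 0.40058.

0.40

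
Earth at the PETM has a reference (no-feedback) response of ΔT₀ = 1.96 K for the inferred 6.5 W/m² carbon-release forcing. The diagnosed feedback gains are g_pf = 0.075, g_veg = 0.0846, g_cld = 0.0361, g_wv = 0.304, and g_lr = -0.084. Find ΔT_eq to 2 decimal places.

3.35 K

Total gain g = 0.075 + 0.0846 + 0.0361 + 0.304 − 0.084 = 0.4157.
Amplification A = 1/(1 − 0.4157) = 1.711.
ΔT = 1.96 × 1.711 = 3.35 K.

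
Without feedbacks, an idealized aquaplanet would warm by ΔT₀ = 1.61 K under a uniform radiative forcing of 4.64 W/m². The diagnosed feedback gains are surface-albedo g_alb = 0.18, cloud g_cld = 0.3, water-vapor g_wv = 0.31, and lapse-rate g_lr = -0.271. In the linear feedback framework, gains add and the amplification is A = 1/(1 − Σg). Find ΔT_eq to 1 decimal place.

3.3 K

Total gain g = 0.18 + 0.3 + 0.31 − 0.271 = 0.519.
Amplification A = 1/(1 − 0.519) = 2.079.
ΔT = 1.61 × 2.079 = 3.3 K.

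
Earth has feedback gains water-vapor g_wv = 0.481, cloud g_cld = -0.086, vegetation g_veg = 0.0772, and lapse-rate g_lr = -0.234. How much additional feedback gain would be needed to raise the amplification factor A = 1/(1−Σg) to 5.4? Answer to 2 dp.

0.58

Current total gain = 0.2382.
Target gain for A = 5.4: g* = 1 − 1/5.4 = 0.8148.
Additional gain needed = 0.8148 − 0.2382 = 0.58.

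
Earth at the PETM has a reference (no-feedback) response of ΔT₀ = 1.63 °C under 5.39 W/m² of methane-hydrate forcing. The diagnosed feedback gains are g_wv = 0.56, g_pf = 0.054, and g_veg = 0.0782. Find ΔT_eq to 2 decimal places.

5.30 °C

Total gain g = 0.56 + 0.054 + 0.0782 = 0.6922.
Amplification A = 1/(1 − 0.6922) = 3.249.
ΔT = 1.63 × 3.249 = 5.30 °C.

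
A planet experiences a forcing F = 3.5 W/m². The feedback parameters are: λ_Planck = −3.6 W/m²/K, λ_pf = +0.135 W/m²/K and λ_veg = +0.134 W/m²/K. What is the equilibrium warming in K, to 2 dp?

1.05 K

Net feedback parameter λ = (−3.6) + (+0.135) + (+0.134) = -3.331 W/m²/K.
ΔT = −F/λ = −3.5/(-3.331) = 1.05 K.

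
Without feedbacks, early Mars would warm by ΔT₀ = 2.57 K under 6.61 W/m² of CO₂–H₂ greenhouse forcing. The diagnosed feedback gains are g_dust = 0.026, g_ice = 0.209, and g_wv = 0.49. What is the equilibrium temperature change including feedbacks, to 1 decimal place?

Total gain g = 0.026 + 0.209 + 0.49 = 0.725.
Amplification A = 1/(1 − 0.725) = 3.636.
ΔT = 2.57 × 3.636 = 9.3 K.

9.3 K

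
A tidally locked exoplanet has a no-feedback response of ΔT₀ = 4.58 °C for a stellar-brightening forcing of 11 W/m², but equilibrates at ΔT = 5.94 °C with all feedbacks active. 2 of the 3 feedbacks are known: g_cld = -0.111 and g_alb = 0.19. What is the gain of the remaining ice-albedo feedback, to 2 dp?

0.15

Amplification A = ΔT/ΔT₀ = 5.94/4.58 = 1.297.
Total gain g = 1 − 1/A = 1 − 1/1.297 = 0.229.
Known gains sum to -0.111 + 0.19 = 0.079.
g_ice = 0.229 − 0.079 = 0.15.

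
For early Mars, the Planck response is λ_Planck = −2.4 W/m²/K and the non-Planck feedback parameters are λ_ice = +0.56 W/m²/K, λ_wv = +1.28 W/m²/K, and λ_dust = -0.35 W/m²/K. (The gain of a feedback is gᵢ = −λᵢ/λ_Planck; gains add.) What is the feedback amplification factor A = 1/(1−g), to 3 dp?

Convert to gains: g_ice = 0.56/2.4 = 0.2333; g_wv = 1.28/2.4 = 0.5333; g_dust = -0.35/2.4 = -0.1458.
Total gain g = 0.6208.
A = 1/(1 − 0.6208) = 2.637.

2.637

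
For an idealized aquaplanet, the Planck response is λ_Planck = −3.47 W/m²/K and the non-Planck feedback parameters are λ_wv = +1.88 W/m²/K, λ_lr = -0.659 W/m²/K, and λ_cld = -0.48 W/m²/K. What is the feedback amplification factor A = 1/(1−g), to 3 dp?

Convert to gains: g_wv = 1.88/3.47 = 0.5418; g_lr = -0.659/3.47 = -0.1899; g_cld = -0.48/3.47 = -0.1383.
Total gain g = 0.2136.
A = 1/(1 − 0.2136) = 1.272.

1.272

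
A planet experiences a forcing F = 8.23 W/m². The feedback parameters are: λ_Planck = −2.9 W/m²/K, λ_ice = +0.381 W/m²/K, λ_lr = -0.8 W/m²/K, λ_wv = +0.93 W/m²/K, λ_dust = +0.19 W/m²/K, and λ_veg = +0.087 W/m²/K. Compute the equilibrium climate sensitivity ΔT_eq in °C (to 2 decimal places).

Net feedback parameter λ = (−2.9) + (+0.381) + (-0.8) + (+0.93) + (+0.19) + (+0.087) = -2.112 W/m²/K.
ΔT = −F/λ = −8.23/(-2.112) = 3.90 °C.

3.90 °C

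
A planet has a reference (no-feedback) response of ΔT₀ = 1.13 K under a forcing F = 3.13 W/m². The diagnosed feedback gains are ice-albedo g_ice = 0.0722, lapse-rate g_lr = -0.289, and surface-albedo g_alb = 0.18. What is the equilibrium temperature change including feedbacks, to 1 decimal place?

1.1 K

Total gain g = 0.0722 − 0.289 + 0.18 = -0.0368.
Amplification A = 1/(1 + 0.0368) = 0.9645.
ΔT = 1.13 × 0.9645 = 1.1 K.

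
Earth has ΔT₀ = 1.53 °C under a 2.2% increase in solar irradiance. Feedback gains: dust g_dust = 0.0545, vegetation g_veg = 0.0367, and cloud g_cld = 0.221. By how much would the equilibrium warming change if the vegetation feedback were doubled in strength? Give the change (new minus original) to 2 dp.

Original: g = 0.3122, ΔT = 1.53/(1−0.3122) = 2.2245 °C.
With doubled vegetation: g' = 0.3489, ΔT' = 1.53/(1−0.3489) = 2.3499 °C.
Change = 2.3499 − 2.2245 = 0.13 °C.

0.13 °C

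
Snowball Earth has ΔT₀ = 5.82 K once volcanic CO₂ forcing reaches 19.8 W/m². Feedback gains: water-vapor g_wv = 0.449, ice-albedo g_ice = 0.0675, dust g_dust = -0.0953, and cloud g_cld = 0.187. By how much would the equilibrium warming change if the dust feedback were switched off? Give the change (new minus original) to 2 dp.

4.77 K

Original: g = 0.6082, ΔT = 5.82/(1−0.6082) = 14.8545 K.
Without dust: g' = 0.7035, ΔT' = 5.82/(1−0.7035) = 19.6290 K.
Change = 19.6290 − 14.8545 = 4.77 K.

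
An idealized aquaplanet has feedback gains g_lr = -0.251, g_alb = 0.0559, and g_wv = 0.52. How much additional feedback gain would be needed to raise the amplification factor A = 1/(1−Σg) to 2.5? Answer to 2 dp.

0.28

Current total gain = 0.3249.
Target gain for A = 2.5: g* = 1 − 1/2.5 = 0.6.
Additional gain needed = 0.6 − 0.3249 = 0.28.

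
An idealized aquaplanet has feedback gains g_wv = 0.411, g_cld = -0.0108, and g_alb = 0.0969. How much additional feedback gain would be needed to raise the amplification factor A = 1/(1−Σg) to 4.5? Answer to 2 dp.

Current total gain = 0.4971.
Target gain for A = 4.5: g* = 1 − 1/4.5 = 0.7778.
Additional gain needed = 0.7778 − 0.4971 = 0.28.

0.28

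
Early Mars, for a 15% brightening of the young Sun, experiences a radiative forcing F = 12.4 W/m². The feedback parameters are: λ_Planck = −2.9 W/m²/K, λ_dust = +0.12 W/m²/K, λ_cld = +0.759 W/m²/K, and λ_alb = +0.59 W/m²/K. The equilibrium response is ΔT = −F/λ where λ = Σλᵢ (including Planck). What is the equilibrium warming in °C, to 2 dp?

8.67 °C

Net feedback parameter λ = (−2.9) + (+0.12) + (+0.759) + (+0.59) = -1.431 W/m²/K.
ΔT = −F/λ = −12.4/(-1.431) = 8.67 °C.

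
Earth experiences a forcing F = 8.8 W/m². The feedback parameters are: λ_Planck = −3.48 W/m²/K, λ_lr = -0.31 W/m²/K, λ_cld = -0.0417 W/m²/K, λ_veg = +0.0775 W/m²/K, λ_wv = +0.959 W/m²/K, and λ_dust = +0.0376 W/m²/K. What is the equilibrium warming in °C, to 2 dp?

Net feedback parameter λ = (−3.48) + (-0.31) + (-0.0417) + (+0.0775) + (+0.959) + (+0.0376) = -2.7576 W/m²/K.
ΔT = −F/λ = −8.8/(-2.7576) = 3.19 °C.

3.19 °C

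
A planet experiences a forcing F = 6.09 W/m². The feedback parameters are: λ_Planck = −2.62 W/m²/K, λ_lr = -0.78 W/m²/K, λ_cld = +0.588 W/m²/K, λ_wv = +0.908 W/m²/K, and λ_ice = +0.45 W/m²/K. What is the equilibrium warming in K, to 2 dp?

Net feedback parameter λ = (−2.62) + (-0.78) + (+0.588) + (+0.908) + (+0.45) = -1.454 W/m²/K.
ΔT = −F/λ = −6.09/(-1.454) = 4.19 K.

4.19 K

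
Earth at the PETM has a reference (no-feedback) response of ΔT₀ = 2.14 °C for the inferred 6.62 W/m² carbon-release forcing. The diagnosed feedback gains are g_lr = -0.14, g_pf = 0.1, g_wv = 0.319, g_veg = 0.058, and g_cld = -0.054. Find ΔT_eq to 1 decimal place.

Total gain g = -0.14 + 0.1 + 0.319 + 0.058 − 0.054 = 0.283.
Amplification A = 1/(1 − 0.283) = 1.395.
ΔT = 2.14 × 1.395 = 3.0 °C.

3.0 °C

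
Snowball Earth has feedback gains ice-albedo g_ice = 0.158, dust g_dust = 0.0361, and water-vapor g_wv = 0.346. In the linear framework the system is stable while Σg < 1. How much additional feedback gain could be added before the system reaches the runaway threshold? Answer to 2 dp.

0.46

Current total gain = 0.158 + 0.0361 + 0.346 = 0.5401.
Margin to runaway = 1 − 0.5401 = 0.46.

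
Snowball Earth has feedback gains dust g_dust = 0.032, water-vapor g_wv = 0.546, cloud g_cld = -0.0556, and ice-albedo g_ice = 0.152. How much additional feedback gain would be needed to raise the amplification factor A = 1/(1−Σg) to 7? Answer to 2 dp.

Current total gain = 0.6744.
Target gain for A = 7: g* = 1 − 1/7 = 0.8571.
Additional gain needed = 0.8571 − 0.6744 = 0.18.

0.18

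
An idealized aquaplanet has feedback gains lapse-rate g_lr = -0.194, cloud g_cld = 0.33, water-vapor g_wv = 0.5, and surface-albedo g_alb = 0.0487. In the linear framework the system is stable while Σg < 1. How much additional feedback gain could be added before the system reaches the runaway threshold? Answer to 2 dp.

0.32

Current total gain = -0.194 + 0.33 + 0.5 + 0.0487 = 0.6847.
Margin to runaway = 1 − 0.6847 = 0.32.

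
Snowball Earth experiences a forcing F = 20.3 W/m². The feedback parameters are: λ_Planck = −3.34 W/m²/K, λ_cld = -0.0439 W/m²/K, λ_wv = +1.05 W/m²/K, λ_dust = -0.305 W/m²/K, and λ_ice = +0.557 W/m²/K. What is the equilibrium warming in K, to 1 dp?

9.8 K

Net feedback parameter λ = (−3.34) + (-0.0439) + (+1.05) + (-0.305) + (+0.557) = -2.0819 W/m²/K.
ΔT = −F/λ = −20.3/(-2.0819) = 9.8 K.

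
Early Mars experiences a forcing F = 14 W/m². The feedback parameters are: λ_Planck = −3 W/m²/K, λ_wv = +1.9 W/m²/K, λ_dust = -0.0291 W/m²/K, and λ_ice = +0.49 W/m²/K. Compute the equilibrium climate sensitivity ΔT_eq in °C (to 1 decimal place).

21.9 °C

Net feedback parameter λ = (−3) + (+1.9) + (-0.0291) + (+0.49) = -0.6391 W/m²/K.
ΔT = −F/λ = −14/(-0.6391) = 21.9 °C.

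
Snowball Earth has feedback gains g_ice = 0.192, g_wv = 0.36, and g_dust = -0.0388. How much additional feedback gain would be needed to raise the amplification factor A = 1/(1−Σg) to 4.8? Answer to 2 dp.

Current total gain = 0.5132.
Target gain for A = 4.8: g* = 1 − 1/4.8 = 0.7917.
Additional gain needed = 0.7917 − 0.5132 = 0.28.

0.28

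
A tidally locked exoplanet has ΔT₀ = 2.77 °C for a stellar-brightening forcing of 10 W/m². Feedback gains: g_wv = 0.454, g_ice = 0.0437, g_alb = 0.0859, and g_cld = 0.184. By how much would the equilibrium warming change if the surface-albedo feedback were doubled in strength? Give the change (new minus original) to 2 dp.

Original: g = 0.7676, ΔT = 2.77/(1−0.7676) = 11.9191 °C.
With doubled surface-albedo: g' = 0.8535, ΔT' = 2.77/(1−0.8535) = 18.9078 °C.
Change = 18.9078 − 11.9191 = 6.99 °C.

6.99 °C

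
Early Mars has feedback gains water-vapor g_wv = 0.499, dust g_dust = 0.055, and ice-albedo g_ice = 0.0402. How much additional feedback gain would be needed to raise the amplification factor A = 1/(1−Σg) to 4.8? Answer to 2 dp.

Current total gain = 0.5942.
Target gain for A = 4.8: g* = 1 − 1/4.8 = 0.7917.
Additional gain needed = 0.7917 − 0.5942 = 0.20.

0.20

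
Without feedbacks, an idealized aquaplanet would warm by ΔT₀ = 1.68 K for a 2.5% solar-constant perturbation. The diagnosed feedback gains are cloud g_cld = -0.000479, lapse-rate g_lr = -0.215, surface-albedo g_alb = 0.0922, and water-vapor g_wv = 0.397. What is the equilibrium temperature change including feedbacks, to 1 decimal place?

Total gain g = -0.000479 − 0.215 + 0.0922 + 0.397 = 0.273721.
Amplification A = 1/(1 − 0.273721) = 1.377.
ΔT = 1.68 × 1.377 = 2.3 K.

2.3 K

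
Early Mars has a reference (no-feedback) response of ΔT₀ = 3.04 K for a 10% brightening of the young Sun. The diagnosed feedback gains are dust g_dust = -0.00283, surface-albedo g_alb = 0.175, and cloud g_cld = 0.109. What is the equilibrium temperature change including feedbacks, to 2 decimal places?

Total gain g = -0.00283 + 0.175 + 0.109 = 0.28117.
Amplification A = 1/(1 − 0.28117) = 1.391.
ΔT = 3.04 × 1.391 = 4.23 K.

4.23 K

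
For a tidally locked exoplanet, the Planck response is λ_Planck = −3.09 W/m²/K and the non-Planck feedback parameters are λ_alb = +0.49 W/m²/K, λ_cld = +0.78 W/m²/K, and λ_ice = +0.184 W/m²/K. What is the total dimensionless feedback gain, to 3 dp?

Convert to gains: g_alb = 0.49/3.09 = 0.1586; g_cld = 0.78/3.09 = 0.2524; g_ice = 0.184/3.09 = 0.05955.
Total gain g = 0.47055.

0.471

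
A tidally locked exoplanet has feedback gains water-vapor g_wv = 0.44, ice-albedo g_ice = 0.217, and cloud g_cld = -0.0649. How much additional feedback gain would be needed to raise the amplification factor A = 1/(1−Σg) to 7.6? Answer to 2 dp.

0.28

Current total gain = 0.5921.
Target gain for A = 7.6: g* = 1 − 1/7.6 = 0.8684.
Additional gain needed = 0.8684 − 0.5921 = 0.28.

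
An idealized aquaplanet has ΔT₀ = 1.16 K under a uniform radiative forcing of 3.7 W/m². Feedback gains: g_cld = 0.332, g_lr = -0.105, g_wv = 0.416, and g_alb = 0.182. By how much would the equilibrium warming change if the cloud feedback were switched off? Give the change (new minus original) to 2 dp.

Original: g = 0.825, ΔT = 1.16/(1−0.825) = 6.6286 K.
Without cloud: g' = 0.493, ΔT' = 1.16/(1−0.493) = 2.2880 K.
Change = 2.2880 − 6.6286 = -4.34 K.

-4.34 K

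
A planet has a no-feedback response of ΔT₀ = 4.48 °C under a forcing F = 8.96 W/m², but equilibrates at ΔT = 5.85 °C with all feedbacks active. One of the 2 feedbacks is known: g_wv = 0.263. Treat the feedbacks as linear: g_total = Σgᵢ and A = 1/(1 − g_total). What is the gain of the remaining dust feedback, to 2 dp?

-0.03

Amplification A = ΔT/ΔT₀ = 5.85/4.48 = 1.306.
Total gain g = 1 − 1/A = 1 − 1/1.306 = 0.2343.
The known gain is 0.263.
g_dust = 0.2343 − 0.263 = -0.03.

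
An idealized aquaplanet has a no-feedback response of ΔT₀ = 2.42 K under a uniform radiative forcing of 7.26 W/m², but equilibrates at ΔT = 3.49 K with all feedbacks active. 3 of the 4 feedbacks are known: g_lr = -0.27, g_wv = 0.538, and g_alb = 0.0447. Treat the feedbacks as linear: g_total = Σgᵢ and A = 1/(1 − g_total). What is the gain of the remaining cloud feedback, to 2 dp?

Amplification A = ΔT/ΔT₀ = 3.49/2.42 = 1.442.
Total gain g = 1 − 1/A = 1 − 1/1.442 = 0.3065.
Known gains sum to -0.27 + 0.538 + 0.0447 = 0.3127.
g_cld = 0.3065 − 0.3127 = -0.01.

-0.01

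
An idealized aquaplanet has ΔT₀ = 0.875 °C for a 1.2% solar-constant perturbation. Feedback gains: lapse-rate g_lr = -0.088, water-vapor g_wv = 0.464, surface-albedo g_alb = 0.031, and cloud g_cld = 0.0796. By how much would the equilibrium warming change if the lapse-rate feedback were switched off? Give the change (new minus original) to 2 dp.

Original: g = 0.4866, ΔT = 0.875/(1−0.4866) = 1.7043 °C.
Without lapse-rate: g' = 0.5746, ΔT' = 0.875/(1−0.5746) = 2.0569 °C.
Change = 2.0569 − 1.7043 = 0.35 °C.

0.35 °C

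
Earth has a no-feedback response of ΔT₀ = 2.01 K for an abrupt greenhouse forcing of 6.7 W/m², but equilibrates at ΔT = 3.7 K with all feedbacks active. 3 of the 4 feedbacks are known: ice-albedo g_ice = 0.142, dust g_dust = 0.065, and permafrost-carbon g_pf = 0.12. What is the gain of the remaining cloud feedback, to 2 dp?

0.13

Amplification A = ΔT/ΔT₀ = 3.7/2.01 = 1.841.
Total gain g = 1 − 1/A = 1 − 1/1.841 = 0.4568.
Known gains sum to 0.142 + 0.065 + 0.12 = 0.327.
g_cld = 0.4568 − 0.327 = 0.13.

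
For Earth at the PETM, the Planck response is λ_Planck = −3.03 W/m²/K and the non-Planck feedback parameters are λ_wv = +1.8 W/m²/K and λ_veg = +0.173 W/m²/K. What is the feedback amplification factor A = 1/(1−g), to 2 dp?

Convert to gains: g_wv = 1.8/3.03 = 0.5941; g_veg = 0.173/3.03 = 0.0571.
Total gain g = 0.6512.
A = 1/(1 − 0.6512) = 2.87.

2.87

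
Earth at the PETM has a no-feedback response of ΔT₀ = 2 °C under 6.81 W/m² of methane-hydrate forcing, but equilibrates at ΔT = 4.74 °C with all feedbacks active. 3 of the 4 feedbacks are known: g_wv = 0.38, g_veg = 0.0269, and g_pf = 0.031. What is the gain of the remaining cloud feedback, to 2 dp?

Amplification A = ΔT/ΔT₀ = 4.74/2 = 2.37.
Total gain g = 1 − 1/A = 1 − 1/2.37 = 0.5781.
Known gains sum to 0.38 + 0.0269 + 0.031 = 0.4379.
g_cld = 0.5781 − 0.4379 = 0.14.

0.14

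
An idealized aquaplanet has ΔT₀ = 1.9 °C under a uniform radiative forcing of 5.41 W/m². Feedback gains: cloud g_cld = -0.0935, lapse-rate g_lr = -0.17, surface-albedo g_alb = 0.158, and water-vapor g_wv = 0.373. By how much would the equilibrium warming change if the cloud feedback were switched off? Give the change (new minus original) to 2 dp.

0.38 °C

Original: g = 0.2675, ΔT = 1.9/(1−0.2675) = 2.5939 °C.
Without cloud: g' = 0.361, ΔT' = 1.9/(1−0.361) = 2.9734 °C.
Change = 2.9734 − 2.5939 = 0.38 °C.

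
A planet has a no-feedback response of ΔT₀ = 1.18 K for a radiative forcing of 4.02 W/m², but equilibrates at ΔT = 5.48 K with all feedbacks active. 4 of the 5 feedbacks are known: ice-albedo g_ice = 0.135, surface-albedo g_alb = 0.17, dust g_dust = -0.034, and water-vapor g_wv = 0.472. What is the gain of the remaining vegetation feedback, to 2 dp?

Amplification A = ΔT/ΔT₀ = 5.48/1.18 = 4.644.
Total gain g = 1 − 1/A = 1 − 1/4.644 = 0.7847.
Known gains sum to 0.135 + 0.17 − 0.034 + 0.472 = 0.743.
g_veg = 0.7847 − 0.743 = 0.04.

0.04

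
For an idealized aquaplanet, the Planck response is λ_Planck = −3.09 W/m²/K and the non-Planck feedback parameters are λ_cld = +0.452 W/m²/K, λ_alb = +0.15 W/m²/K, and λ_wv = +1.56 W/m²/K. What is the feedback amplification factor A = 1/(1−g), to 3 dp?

Convert to gains: g_cld = 0.452/3.09 = 0.1463; g_alb = 0.15/3.09 = 0.04854; g_wv = 1.56/3.09 = 0.5049.
Total gain g = 0.69974.
A = 1/(1 − 0.69974) = 3.330.

3.330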